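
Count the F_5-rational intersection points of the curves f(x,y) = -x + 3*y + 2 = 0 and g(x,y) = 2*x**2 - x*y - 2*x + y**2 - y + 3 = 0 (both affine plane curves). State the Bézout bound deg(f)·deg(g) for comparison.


Common zeros: ∅; count = 0; Bézout bound = 2.

deg(f) = 1, deg(g) = 2, so Bézout bound = 2.
Scan x ∈ F_5. For each x, list the y ∈ F_5 with f(x, y) ≡ 0 and those with g(x, y) ≡ 0 (mod 5); the common zeros in that column are the intersection.
  x = 0: f ≡ 0 at y ∈ {1}; g ≡ 0 at y ∈ {2, 4}; common: ∅.
  x = 1: f ≡ 0 at y ∈ {3}; g ≡ 0 at y ∈ ∅; common: ∅.
  x = 2: f ≡ 0 at y ∈ {0}; g ≡ 0 at y ∈ {1, 2}; common: ∅.
  x = 3: f ≡ 0 at y ∈ {2}; g ≡ 0 at y ∈ {0, 4}; common: ∅.
  x = 4: f ≡ 0 at y ∈ {4}; g ≡ 0 at y ∈ ∅; common: ∅.
Collecting: common zeros = ∅, so the count is 0.
Comparison with the Bézout bound: 0 ≤ 2 = deg(f)·deg(g), as expected for curves with no common component (the affine F_5-count falls short of the bound because intersections may lie at infinity, over extension fields, or carry multiplicity).


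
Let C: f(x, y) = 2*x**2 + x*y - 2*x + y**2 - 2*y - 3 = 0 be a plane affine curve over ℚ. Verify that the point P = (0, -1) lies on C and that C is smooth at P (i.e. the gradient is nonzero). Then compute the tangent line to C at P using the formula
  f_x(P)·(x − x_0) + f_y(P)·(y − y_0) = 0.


Tangent line at P: -3*x - 4*y - 4 = 0.

Step 1: f(0, -1) = 0, so P lies on C.
Step 2: partial derivatives
  f_x(x, y) = 4*x + y - 2, f_y(x, y) = x + 2*y - 2.
  f_x(P) = -3, f_y(P) = -4 (gradient nonzero, so P is smooth).
Step 3: tangent line at P: -3·(x − 0) + -4·(y − -1) = 0.
Expanding: -3*x - 4*y - 4 = 0.


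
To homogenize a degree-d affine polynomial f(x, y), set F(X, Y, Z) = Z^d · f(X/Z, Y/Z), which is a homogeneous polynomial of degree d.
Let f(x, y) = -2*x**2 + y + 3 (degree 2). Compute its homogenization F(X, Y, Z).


F(X, Y, Z) = -2*X**2 + Y*Z + 3*Z**2

deg(f) = 2.
Substitute x = X/Z, y = Y/Z into f, then multiply by Z^2.
  monomial -2·x^2·y^0 ↦ -2·X^2·Y^0·Z^0.
  monomial 1·x^0·y^1 ↦ 1·X^0·Y^1·Z^1.
  monomial 3·x^0·y^0 ↦ 3·X^0·Y^0·Z^2.
Collecting: F(X, Y, Z) = -2*X**2 + Y*Z + 3*Z**2.


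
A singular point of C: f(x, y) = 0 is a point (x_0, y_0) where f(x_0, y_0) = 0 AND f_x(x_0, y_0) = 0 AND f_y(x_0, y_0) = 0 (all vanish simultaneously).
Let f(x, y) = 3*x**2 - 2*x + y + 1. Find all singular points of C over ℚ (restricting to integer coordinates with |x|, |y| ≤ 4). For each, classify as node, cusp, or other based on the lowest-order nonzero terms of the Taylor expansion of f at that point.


No singular points in the scanned grid; C is smooth there.

Compute partial derivatives:
  f_x = 6*x - 2.
  f_y = 1.
f_y = 1 is a nonzero constant, so f_y never vanishes: no point (x, y) can satisfy f = f_x = f_y = 0. In particular no (x, y) ∈ {−4, ..., 4}² is singular; the curve is smooth.


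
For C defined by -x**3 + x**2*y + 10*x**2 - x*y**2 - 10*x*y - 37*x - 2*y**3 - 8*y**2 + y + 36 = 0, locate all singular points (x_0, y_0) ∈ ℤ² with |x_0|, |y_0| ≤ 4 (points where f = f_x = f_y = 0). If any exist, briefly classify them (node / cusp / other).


Singular points: {(3, -2)}; classification: node.

Compute partial derivatives:
  f_x = -3*x**2 + 2*x*y + 20*x - y**2 - 10*y - 37.
  f_y = x**2 - 2*x*y - 10*x - 6*y**2 - 16*y + 1.
Scan x_0 ∈ {−4, ..., 4}. For each x_0, f_y(x_0, y) is a polynomial in y; find its integer roots y ∈ {−4, ..., 4}, then test f_x and f at those candidates.
  x = -4: f_y(-4, y) = -6*y**2 - 8*y + 57; no integer root y with |y| ≤ 4.
  x = -3: f_y(-3, y) = -6*y**2 - 10*y + 40; no integer root y with |y| ≤ 4.
  x = -2: f_y(-2, y) = -6*y**2 - 12*y + 25; no integer root y with |y| ≤ 4.
  x = -1: f_y(-1, y) = -6*y**2 - 14*y + 12; vanishes at y ∈ {-3}. (-1, -3): f_x = -33 ≠ 0.
  x = 0: f_y(0, y) = -6*y**2 - 16*y + 1; no integer root y with |y| ≤ 4.
  x = 1: f_y(1, y) = -6*y**2 - 18*y - 8; no integer root y with |y| ≤ 4.
  x = 2: f_y(2, y) = -6*y**2 - 20*y - 15; no integer root y with |y| ≤ 4.
  x = 3: f_y(3, y) = -6*y**2 - 22*y - 20; vanishes at y ∈ {-2}. (3, -2): f_x = 0, f = 0 — SINGULAR.
  x = 4: f_y(4, y) = -6*y**2 - 24*y - 23; no integer root y with |y| ≤ 4.
Only singular point on the grid: (3, -2).
Classify: substitute x = 3 + u, y = -2 + v and expand: f = -u**3 + u**2*v - u**2 - u*v**2 - 2*v**3 + v**2.
No constant or linear terms (consistent with a singular point). Quadratic part: -u**2 + v**2. Cubic part: -u**3 + u**2*v - u*v**2 - 2*v**3.
The quadratic part v**2 - u**2 = (v − u)(v + u) splits into two distinct linear factors, so there are two distinct tangent lines y − -2 = ±(x − 3) — this is a node (ordinary double point).
Classification: node.


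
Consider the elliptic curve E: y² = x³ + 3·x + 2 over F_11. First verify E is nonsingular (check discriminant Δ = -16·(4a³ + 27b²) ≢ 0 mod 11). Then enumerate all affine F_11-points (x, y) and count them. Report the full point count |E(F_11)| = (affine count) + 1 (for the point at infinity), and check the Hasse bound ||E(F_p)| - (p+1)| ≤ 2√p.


Affine points = {(2, 4), (2, 7), (3, 4), (3, 7), (4, 1), (4, 10), (6, 4), (6, 7), (7, 5), (7, 6), (10, 3), (10, 8)}; affine count = 12; |E(F_11)| = 13.

Discriminant check: Δ ∝ 4a³ + 27b² = 4·3³ + 27·2² = 4·27 + 27·4 ≡ 7 (mod 11). Nonzero ⇒ E is nonsingular.
For each x ∈ F_11, compute rhs = x³ + 3·x + 2 mod 11, then count y ∈ F_11 with y² ≡ rhs.
  x = 0: rhs = 2, matching y values: none (0 points).
  x = 1: rhs = 6, matching y values: none (0 points).
  x = 2: rhs = 5, matching y values: 4, 7 (2 points).
  x = 3: rhs = 5, matching y values: 4, 7 (2 points).
  x = 4: rhs = 1, matching y values: 1, 10 (2 points).
  x = 5: rhs = 10, matching y values: none (0 points).
  x = 6: rhs = 5, matching y values: 4, 7 (2 points).
  x = 7: rhs = 3, matching y values: 5, 6 (2 points).
  x = 8: rhs = 10, matching y values: none (0 points).
  x = 9: rhs = 10, matching y values: none (0 points).
  x = 10: rhs = 9, matching y values: 3, 8 (2 points).
Total affine count: 12.
Full point count |E(F_11)| = 12 + 1 = 13.
Hasse bound: |13 − (11+1)| = |1| = 1 ≤ 2√11 ≈ 6.6332 ✓.


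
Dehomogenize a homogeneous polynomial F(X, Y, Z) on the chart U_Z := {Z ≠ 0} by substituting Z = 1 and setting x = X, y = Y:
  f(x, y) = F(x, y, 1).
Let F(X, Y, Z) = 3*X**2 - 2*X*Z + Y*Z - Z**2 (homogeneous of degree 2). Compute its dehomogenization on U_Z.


f(x, y) = 3*x**2 - 2*x + y - 1

On U_Z we set Z = 1. Each monomial c·X^i·Y^j·Z^k in F becomes c·x^i·y^j·1^k = c·x^i·y^j.
Substituting Z = 1: F(X, Y, 1) = 3*x**2 - 2*x + y - 1.
Note: deg(f) ≤ deg(F) = 2; strict inequality happens when F is divisible by Z (lost terms).


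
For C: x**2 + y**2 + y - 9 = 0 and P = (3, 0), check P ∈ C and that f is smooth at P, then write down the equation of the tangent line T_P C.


Tangent line at P: 6*x + y - 18 = 0.

Step 1: f(3, 0) = 0, so P lies on C.
Step 2: partial derivatives
  f_x(x, y) = 2*x, f_y(x, y) = 2*y + 1.
  f_x(P) = 6, f_y(P) = 1 (gradient nonzero, so P is smooth).
Step 3: tangent line at P: 6·(x − 3) + 1·(y − 0) = 0.
Expanding: 6*x + y - 18 = 0.


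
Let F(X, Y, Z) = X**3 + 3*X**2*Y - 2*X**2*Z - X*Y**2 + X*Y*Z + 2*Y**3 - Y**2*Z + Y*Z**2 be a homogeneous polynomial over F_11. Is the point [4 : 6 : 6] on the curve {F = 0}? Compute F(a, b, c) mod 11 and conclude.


F(4,6,6) ≡ 9 (mod 11); P is NOT on the curve.

Evaluate F(4, 6, 6) term-by-term (mod 11).
  X**3 ↦ 1·64·1·1 = 64
  3*X**2*Y ↦ 3·16·6·1 = 288
  -2*X**2*Z ↦ -2·16·1·6 = -192
  -X*Y**2 ↦ -1·4·36·1 = -144
  X*Y*Z ↦ 1·4·6·6 = 144
  2*Y**3 ↦ 2·1·216·1 = 432
  -Y**2*Z ↦ -1·1·36·6 = -216
  Y*Z**2 ↦ 1·1·6·36 = 216
Sum: F(4, 6, 6) = (64) + (288) + (-192) + (-144) + (144) + (432) + (-216) + (216) = 592.
Reducing mod 11: 592 ≡ 9 (mod 11).
Since F(a, b, c) ≡ 9 ≠ 0 (mod 11), P does NOT lie on the curve.


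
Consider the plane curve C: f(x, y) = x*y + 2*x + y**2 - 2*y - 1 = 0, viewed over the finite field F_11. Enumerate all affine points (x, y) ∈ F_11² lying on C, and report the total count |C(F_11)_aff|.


Affine F_11-points: {(3, 2), (3, 8), (4, 3), (4, 6), (6, 0), (6, 7), (8, 1), (8, 4), (9, 5), (9, 10)}; count = 10.

For each of the 121 pairs (x, y) ∈ F_11², evaluate f(x, y) mod 11. Record the zeros.
  x = 0: [0↦10, 1↦9, 2↦10, 3↦2, 4↦7, 5↦3, 6↦1, 7↦1, 8↦3, 9↦7, 10↦2]  zeros at y ∈ ∅
  x = 1: [0↦1, 1↦1, 2↦3, 3↦7, 4↦2, 5↦10, 6↦9, 7↦10, 8↦2, 9↦7, 10↦3]  zeros at y ∈ ∅
  x = 2: [0↦3, 1↦4, 2↦7, 3↦1, 4↦8, 5↦6, 6↦6, 7↦8, 8↦1, 9↦7, 10↦4]  zeros at y ∈ ∅
  x = 3: [0↦5, 1↦7, 2↦0, 3↦6, 4↦3, 5↦2, 6↦3, 7↦6, 8↦0, 9↦7, 10↦5]  zeros at y ∈ {2, 8}
  x = 4: [0↦7, 1↦10, 2↦4, 3↦0, 4↦9, 5↦9, 6↦0, 7↦4, 8↦10, 9↦7, 10↦6]  zeros at y ∈ {3, 6}
  x = 5: [0↦9, 1↦2, 2↦8, 3↦5, 4↦4, 5↦5, 6↦8, 7↦2, 8↦9, 9↦7, 10↦7]  zeros at y ∈ ∅
  x = 6: [0↦0, 1↦5, 2↦1, 3↦10, 4↦10, 5↦1, 6↦5, 7↦0, 8↦8, 9↦7, 10↦8]  zeros at y ∈ {0, 7}
  x = 7: [0↦2, 1↦8, 2↦5, 3↦4, 4↦5, 5↦8, 6↦2, 7↦9, 8↦7, 9↦7, 10↦9]  zeros at y ∈ ∅
  x = 8: [0↦4, 1↦0, 2↦9, 3↦9, 4↦0, 5↦4, 6↦10, 7↦7, 8↦6, 9↦7, 10↦10]  zeros at y ∈ {1, 4}
  x = 9: [0↦6, 1↦3, 2↦2, 3↦3, 4↦6, 5↦0, 6↦7, 7↦5, 8↦5, 9↦7, 10↦0]  zeros at y ∈ {5, 10}
  x = 10: [0↦8, 1↦6, 2↦6, 3↦8, 4↦1, 5↦7, 6↦4, 7↦3, 8↦4, 9↦7, 10↦1]  zeros at y ∈ ∅
Collecting zeros: affine points = {(3, 2), (3, 8), (4, 3), (4, 6), (6, 0), (6, 7), (8, 1), (8, 4), (9, 5), (9, 10)}.
Total count |C(F_11)_aff| = 10.


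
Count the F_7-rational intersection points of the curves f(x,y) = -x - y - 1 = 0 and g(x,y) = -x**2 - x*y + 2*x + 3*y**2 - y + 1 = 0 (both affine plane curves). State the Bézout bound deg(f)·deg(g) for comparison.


Common zeros: ∅; count = 0; Bézout bound = 2.

deg(f) = 1, deg(g) = 2, so Bézout bound = 2.
Scan x ∈ F_7. For each x, list the y ∈ F_7 with f(x, y) ≡ 0 and those with g(x, y) ≡ 0 (mod 7); the common zeros in that column are the intersection.
  x = 0: f ≡ 0 at y ∈ {6}; g ≡ 0 at y ∈ ∅; common: ∅.
  x = 1: f ≡ 0 at y ∈ {5}; g ≡ 0 at y ∈ {4, 6}; common: ∅.
  x = 2: f ≡ 0 at y ∈ {4}; g ≡ 0 at y ∈ {2, 6}; common: ∅.
  x = 3: f ≡ 0 at y ∈ {3}; g ≡ 0 at y ∈ ∅; common: ∅.
  x = 4: f ≡ 0 at y ∈ {2}; g ≡ 0 at y ∈ {0, 4}; common: ∅.
  x = 5: f ≡ 0 at y ∈ {1}; g ≡ 0 at y ∈ {0, 2}; common: ∅.
  x = 6: f ≡ 0 at y ∈ {0}; g ≡ 0 at y ∈ ∅; common: ∅.
Collecting: common zeros = ∅, so the count is 0.
Comparison with the Bézout bound: 0 ≤ 2 = deg(f)·deg(g), as expected for curves with no common component (the affine F_7-count falls short of the bound because intersections may lie at infinity, over extension fields, or carry multiplicity).


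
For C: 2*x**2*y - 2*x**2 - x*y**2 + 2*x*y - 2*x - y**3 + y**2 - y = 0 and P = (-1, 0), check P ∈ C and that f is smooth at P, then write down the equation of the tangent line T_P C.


Tangent line at P: 2*x - y + 2 = 0.

Step 1: f(-1, 0) = 0, so P lies on C.
Step 2: partial derivatives
  f_x(x, y) = 4*x*y - 4*x - y**2 + 2*y - 2, f_y(x, y) = 2*x**2 - 2*x*y + 2*x - 3*y**2 + 2*y - 1.
  f_x(P) = 2, f_y(P) = -1 (gradient nonzero, so P is smooth).
Step 3: tangent line at P: 2·(x − -1) + -1·(y − 0) = 0.
Expanding: 2*x - y + 2 = 0.


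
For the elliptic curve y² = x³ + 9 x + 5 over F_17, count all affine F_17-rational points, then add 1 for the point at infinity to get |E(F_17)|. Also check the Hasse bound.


Affine points = {(1, 7), (1, 10), (3, 5), (3, 12), (9, 4), (9, 13), (14, 6), (14, 11), (15, 8), (15, 9)}; affine count = 10; |E(F_17)| = 11.

Discriminant check: Δ ∝ 4a³ + 27b² = 4·9³ + 27·5² = 4·729 + 27·25 ≡ 4 (mod 17). Nonzero ⇒ E is nonsingular.
For each x ∈ F_17, compute rhs = x³ + 9·x + 5 mod 17, then count y ∈ F_17 with y² ≡ rhs.
  x = 0: rhs = 5, matching y values: none (0 points).
  x = 1: rhs = 15, matching y values: 7, 10 (2 points).
  x = 2: rhs = 14, matching y values: none (0 points).
  x = 3: rhs = 8, matching y values: 5, 12 (2 points).
  x = 4: rhs = 3, matching y values: none (0 points).
  x = 5: rhs = 5, matching y values: none (0 points).
  x = 6: rhs = 3, matching y values: none (0 points).
  x = 7: rhs = 3, matching y values: none (0 points).
  x = 8: rhs = 11, matching y values: none (0 points).
  x = 9: rhs = 16, matching y values: 4, 13 (2 points).
  x = 10: rhs = 7, matching y values: none (0 points).
  x = 11: rhs = 7, matching y values: none (0 points).
  x = 12: rhs = 5, matching y values: none (0 points).
  x = 13: rhs = 7, matching y values: none (0 points).
  x = 14: rhs = 2, matching y values: 6, 11 (2 points).
  x = 15: rhs = 13, matching y values: 8, 9 (2 points).
  x = 16: rhs = 12, matching y values: none (0 points).
Total affine count: 10.
Full point count |E(F_17)| = 10 + 1 = 11.
Hasse bound: |11 − (17+1)| = |-7| = 7 ≤ 2√17 ≈ 8.2462 ✓.


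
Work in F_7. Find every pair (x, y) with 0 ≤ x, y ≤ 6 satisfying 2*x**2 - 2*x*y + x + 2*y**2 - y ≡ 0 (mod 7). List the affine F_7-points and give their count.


Affine F_7-points: {(0, 0), (0, 4), (2, 1), (2, 5), (3, 0), (6, 5)}; count = 6.

For each of the 49 pairs (x, y) ∈ F_7², evaluate f(x, y) mod 7. Record the zeros.
  x = 0: [0↦0, 1↦1, 2↦6, 3↦1, 4↦0, 5↦3, 6↦3]  zeros at y ∈ {0, 4}
  x = 1: [0↦3, 1↦2, 2↦5, 3↦5, 4↦2, 5↦3, 6↦1]  zeros at y ∈ ∅
  x = 2: [0↦3, 1↦0, 2↦1, 3↦6, 4↦1, 5↦0, 6↦3]  zeros at y ∈ {1, 5}
  x = 3: [0↦0, 1↦2, 2↦1, 3↦4, 4↦4, 5↦1, 6↦2]  zeros at y ∈ {0}
  x = 4: [0↦1, 1↦1, 2↦5, 3↦6, 4↦4, 5↦6, 6↦5]  zeros at y ∈ ∅
  x = 5: [0↦6, 1↦4, 2↦6, 3↦5, 4↦1, 5↦1, 6↦5]  zeros at y ∈ ∅
  x = 6: [0↦1, 1↦4, 2↦4, 3↦1, 4↦2, 5↦0, 6↦2]  zeros at y ∈ {5}
Collecting zeros: affine points = {(0, 0), (0, 4), (2, 1), (2, 5), (3, 0), (6, 5)}.
Total count |C(F_7)_aff| = 6.


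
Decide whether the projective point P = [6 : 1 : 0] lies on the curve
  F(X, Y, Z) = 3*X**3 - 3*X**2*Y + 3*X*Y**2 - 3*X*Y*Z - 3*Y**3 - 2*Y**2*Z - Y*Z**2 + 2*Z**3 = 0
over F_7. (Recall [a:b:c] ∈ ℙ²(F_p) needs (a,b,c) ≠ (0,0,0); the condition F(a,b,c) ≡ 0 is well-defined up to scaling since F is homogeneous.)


F(6,1,0) ≡ 2 (mod 7); P is NOT on the curve.

Evaluate F(6, 1, 0) term-by-term (mod 7).
  3*X**3 ↦ 3·216·1·1 = 648
  -3*X**2*Y ↦ -3·36·1·1 = -108
  3*X*Y**2 ↦ 3·6·1·1 = 18
  -3*X*Y*Z ↦ -3·6·1·0 = 0
  -3*Y**3 ↦ -3·1·1·1 = -3
  -2*Y**2*Z ↦ -2·1·1·0 = 0
  -Y*Z**2 ↦ -1·1·1·0 = 0
  2*Z**3 ↦ 2·1·1·0 = 0
Sum: F(6, 1, 0) = (648) + (-108) + (18) + (0) + (-3) + (0) + (0) + (0) = 555.
Reducing mod 7: 555 ≡ 2 (mod 7).
Since F(a, b, c) ≡ 2 ≠ 0 (mod 7), P does NOT lie on the curve.


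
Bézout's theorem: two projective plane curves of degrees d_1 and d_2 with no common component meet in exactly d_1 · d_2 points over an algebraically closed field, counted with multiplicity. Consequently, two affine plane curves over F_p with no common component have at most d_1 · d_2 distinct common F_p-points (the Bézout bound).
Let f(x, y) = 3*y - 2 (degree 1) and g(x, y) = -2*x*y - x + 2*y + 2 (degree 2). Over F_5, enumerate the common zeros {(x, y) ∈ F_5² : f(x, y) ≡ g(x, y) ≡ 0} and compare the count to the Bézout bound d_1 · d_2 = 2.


Common zeros: {(0, 4)}; count = 1; Bézout bound = 2.

deg(f) = 1, deg(g) = 2, so Bézout bound = 2.
Scan x ∈ F_5. For each x, list the y ∈ F_5 with f(x, y) ≡ 0 and those with g(x, y) ≡ 0 (mod 5); the common zeros in that column are the intersection.
  x = 0: f ≡ 0 at y ∈ {4}; g ≡ 0 at y ∈ {4}; common: {4}.
  x = 1: f ≡ 0 at y ∈ {4}; g ≡ 0 at y ∈ ∅; common: ∅.
  x = 2: f ≡ 0 at y ∈ {4}; g ≡ 0 at y ∈ {0}; common: ∅.
  x = 3: f ≡ 0 at y ∈ {4}; g ≡ 0 at y ∈ {1}; common: ∅.
  x = 4: f ≡ 0 at y ∈ {4}; g ≡ 0 at y ∈ {3}; common: ∅.
Collecting: common zeros = {(0, 4)}, so the count is 1.
Comparison with the Bézout bound: 1 ≤ 2 = deg(f)·deg(g), as expected for curves with no common component (the affine F_5-count falls short of the bound because intersections may lie at infinity, over extension fields, or carry multiplicity).


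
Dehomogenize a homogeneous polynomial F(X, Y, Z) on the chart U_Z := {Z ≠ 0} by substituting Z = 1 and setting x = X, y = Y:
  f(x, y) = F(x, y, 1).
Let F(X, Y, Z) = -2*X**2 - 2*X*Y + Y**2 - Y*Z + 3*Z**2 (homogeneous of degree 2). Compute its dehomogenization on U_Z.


f(x, y) = -2*x**2 - 2*x*y + y**2 - y + 3

On U_Z we set Z = 1. Each monomial c·X^i·Y^j·Z^k in F becomes c·x^i·y^j·1^k = c·x^i·y^j.
Substituting Z = 1: F(X, Y, 1) = -2*x**2 - 2*x*y + y**2 - y + 3.
Note: deg(f) ≤ deg(F) = 2; strict inequality happens when F is divisible by Z (lost terms).


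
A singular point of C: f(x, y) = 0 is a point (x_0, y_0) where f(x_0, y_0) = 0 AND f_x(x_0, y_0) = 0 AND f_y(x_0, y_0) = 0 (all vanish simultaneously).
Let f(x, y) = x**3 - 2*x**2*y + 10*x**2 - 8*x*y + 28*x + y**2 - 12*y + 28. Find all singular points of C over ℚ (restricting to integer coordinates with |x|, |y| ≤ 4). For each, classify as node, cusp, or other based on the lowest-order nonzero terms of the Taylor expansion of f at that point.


Singular points: {(-2, 2)}; classification: cusp.

Compute partial derivatives:
  f_x = 3*x**2 - 4*x*y + 20*x - 8*y + 28.
  f_y = -2*x**2 - 8*x + 2*y - 12.
Scan x_0 ∈ {−4, ..., 4}. For each x_0, f_y(x_0, y) is a polynomial in y; find its integer roots y ∈ {−4, ..., 4}, then test f_x and f at those candidates.
  x = -4: f_y(-4, y) = 2*y - 12; no integer root y with |y| ≤ 4.
  x = -3: f_y(-3, y) = 2*y - 6; vanishes at y ∈ {3}. (-3, 3): f_x = 7 ≠ 0.
  x = -2: f_y(-2, y) = 2*y - 4; vanishes at y ∈ {2}. (-2, 2): f_x = 0, f = 0 — SINGULAR.
  x = -1: f_y(-1, y) = 2*y - 6; vanishes at y ∈ {3}. (-1, 3): f_x = -1 ≠ 0.
  x = 0: f_y(0, y) = 2*y - 12; no integer root y with |y| ≤ 4.
  x = 1: f_y(1, y) = 2*y - 22; no integer root y with |y| ≤ 4.
  x = 2: f_y(2, y) = 2*y - 36; no integer root y with |y| ≤ 4.
  x = 3: f_y(3, y) = 2*y - 54; no integer root y with |y| ≤ 4.
  x = 4: f_y(4, y) = 2*y - 76; no integer root y with |y| ≤ 4.
Only singular point on the grid: (-2, 2).
Classify: substitute x = -2 + u, y = 2 + v and expand: f = u**3 - 2*u**2*v + v**2.
No constant or linear terms (consistent with a singular point). Quadratic part: v**2. Cubic part: u**3 - 2*u**2*v.
The quadratic part v**2 is a perfect square, so there is a single (double) tangent line v = 0, i.e. y = 2. Restricting the cubic part to that line (v = 0) leaves u**3 ≠ 0, so f is not divisible by v and the branch is v² ≈ -u**3 to lowest order — this is a cusp.
Classification: cusp.


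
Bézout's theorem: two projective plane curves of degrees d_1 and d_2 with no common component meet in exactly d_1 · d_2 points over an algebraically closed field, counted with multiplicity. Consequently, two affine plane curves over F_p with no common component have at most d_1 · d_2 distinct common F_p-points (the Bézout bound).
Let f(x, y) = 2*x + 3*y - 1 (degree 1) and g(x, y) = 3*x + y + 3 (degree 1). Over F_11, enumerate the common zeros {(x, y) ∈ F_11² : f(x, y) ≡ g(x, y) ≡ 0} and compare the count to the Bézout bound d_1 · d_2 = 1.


Common zeros: {(8, 6)}; count = 1; Bézout bound = 1.

deg(f) = 1, deg(g) = 1, so Bézout bound = 1.
Scan x ∈ F_11. For each x, list the y ∈ F_11 with f(x, y) ≡ 0 and those with g(x, y) ≡ 0 (mod 11); the common zeros in that column are the intersection.
  x = 0: f ≡ 0 at y ∈ {4}; g ≡ 0 at y ∈ {8}; common: ∅.
  x = 1: f ≡ 0 at y ∈ {7}; g ≡ 0 at y ∈ {5}; common: ∅.
  x = 2: f ≡ 0 at y ∈ {10}; g ≡ 0 at y ∈ {2}; common: ∅.
  x = 3: f ≡ 0 at y ∈ {2}; g ≡ 0 at y ∈ {10}; common: ∅.
  x = 4: f ≡ 0 at y ∈ {5}; g ≡ 0 at y ∈ {7}; common: ∅.
  x = 5: f ≡ 0 at y ∈ {8}; g ≡ 0 at y ∈ {4}; common: ∅.
  x = 6: f ≡ 0 at y ∈ {0}; g ≡ 0 at y ∈ {1}; common: ∅.
  x = 7: f ≡ 0 at y ∈ {3}; g ≡ 0 at y ∈ {9}; common: ∅.
  x = 8: f ≡ 0 at y ∈ {6}; g ≡ 0 at y ∈ {6}; common: {6}.
  x = 9: f ≡ 0 at y ∈ {9}; g ≡ 0 at y ∈ {3}; common: ∅.
  x = 10: f ≡ 0 at y ∈ {1}; g ≡ 0 at y ∈ {0}; common: ∅.
Collecting: common zeros = {(8, 6)}, so the count is 1.
Comparison with the Bézout bound: 1 ≤ 1 = deg(f)·deg(g), as expected for curves with no common component (the bound is attained).


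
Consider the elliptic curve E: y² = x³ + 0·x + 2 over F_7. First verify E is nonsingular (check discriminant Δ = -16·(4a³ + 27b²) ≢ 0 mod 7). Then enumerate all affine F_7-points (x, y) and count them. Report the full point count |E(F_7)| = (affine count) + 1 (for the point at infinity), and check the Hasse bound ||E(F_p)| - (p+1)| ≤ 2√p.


Affine points = {(0, 3), (0, 4), (3, 1), (3, 6), (5, 1), (5, 6), (6, 1), (6, 6)}; affine count = 8; |E(F_7)| = 9.

Discriminant check: Δ ∝ 4a³ + 27b² = 4·0³ + 27·2² = 4·0 + 27·4 ≡ 3 (mod 7). Nonzero ⇒ E is nonsingular.
For each x ∈ F_7, compute rhs = x³ + 0·x + 2 mod 7, then count y ∈ F_7 with y² ≡ rhs.
  x = 0: rhs = 2, matching y values: 3, 4 (2 points).
  x = 1: rhs = 3, matching y values: none (0 points).
  x = 2: rhs = 3, matching y values: none (0 points).
  x = 3: rhs = 1, matching y values: 1, 6 (2 points).
  x = 4: rhs = 3, matching y values: none (0 points).
  x = 5: rhs = 1, matching y values: 1, 6 (2 points).
  x = 6: rhs = 1, matching y values: 1, 6 (2 points).
Total affine count: 8.
Full point count |E(F_7)| = 8 + 1 = 9.
Hasse bound: |9 − (7+1)| = |1| = 1 ≤ 2√7 ≈ 5.2915 ✓.


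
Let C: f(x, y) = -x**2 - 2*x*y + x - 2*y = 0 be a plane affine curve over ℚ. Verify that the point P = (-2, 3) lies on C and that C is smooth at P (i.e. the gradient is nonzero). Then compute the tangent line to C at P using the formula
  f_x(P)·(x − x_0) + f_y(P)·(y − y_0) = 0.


Tangent line at P: -x + 2*y - 8 = 0.

Step 1: f(-2, 3) = 0, so P lies on C.
Step 2: partial derivatives
  f_x(x, y) = -2*x - 2*y + 1, f_y(x, y) = -2*x - 2.
  f_x(P) = -1, f_y(P) = 2 (gradient nonzero, so P is smooth).
Step 3: tangent line at P: -1·(x − -2) + 2·(y − 3) = 0.
Expanding: -x + 2*y - 8 = 0.


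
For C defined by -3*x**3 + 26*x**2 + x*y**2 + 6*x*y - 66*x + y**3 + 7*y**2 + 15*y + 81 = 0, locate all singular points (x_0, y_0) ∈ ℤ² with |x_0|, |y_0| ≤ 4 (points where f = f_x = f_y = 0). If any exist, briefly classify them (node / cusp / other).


Singular points: {(3, -3)}; classification: node.

Compute partial derivatives:
  f_x = -9*x**2 + 52*x + y**2 + 6*y - 66.
  f_y = 2*x*y + 6*x + 3*y**2 + 14*y + 15.
Scan x_0 ∈ {−4, ..., 4}. For each x_0, f_y(x_0, y) is a polynomial in y; find its integer roots y ∈ {−4, ..., 4}, then test f_x and f at those candidates.
  x = -4: f_y(-4, y) = 3*y**2 + 6*y - 9; vanishes at y ∈ {-3, 1}. (-4, -3): f_x = -427 ≠ 0; (-4, 1): f_x = -411 ≠ 0.
  x = -3: f_y(-3, y) = 3*y**2 + 8*y - 3; vanishes at y ∈ {-3}. (-3, -3): f_x = -312 ≠ 0.
  x = -2: f_y(-2, y) = 3*y**2 + 10*y + 3; vanishes at y ∈ {-3}. (-2, -3): f_x = -215 ≠ 0.
  x = -1: f_y(-1, y) = 3*y**2 + 12*y + 9; vanishes at y ∈ {-3, -1}. (-1, -3): f_x = -136 ≠ 0; (-1, -1): f_x = -132 ≠ 0.
  x = 0: f_y(0, y) = 3*y**2 + 14*y + 15; vanishes at y ∈ {-3}. (0, -3): f_x = -75 ≠ 0.
  x = 1: f_y(1, y) = 3*y**2 + 16*y + 21; vanishes at y ∈ {-3}. (1, -3): f_x = -32 ≠ 0.
  x = 2: f_y(2, y) = 3*y**2 + 18*y + 27; vanishes at y ∈ {-3}. (2, -3): f_x = -7 ≠ 0.
  x = 3: f_y(3, y) = 3*y**2 + 20*y + 33; vanishes at y ∈ {-3}. (3, -3): f_x = 0, f = 0 — SINGULAR.
  x = 4: f_y(4, y) = 3*y**2 + 22*y + 39; vanishes at y ∈ {-3}. (4, -3): f_x = -11 ≠ 0.
Only singular point on the grid: (3, -3).
Classify: substitute x = 3 + u, y = -3 + v and expand: f = -3*u**3 - u**2 + u*v**2 + v**3 + v**2.
No constant or linear terms (consistent with a singular point). Quadratic part: -u**2 + v**2. Cubic part: -3*u**3 + u*v**2 + v**3.
The quadratic part v**2 - u**2 = (v − u)(v + u) splits into two distinct linear factors, so there are two distinct tangent lines y − -3 = ±(x − 3) — this is a node (ordinary double point).
Classification: node.


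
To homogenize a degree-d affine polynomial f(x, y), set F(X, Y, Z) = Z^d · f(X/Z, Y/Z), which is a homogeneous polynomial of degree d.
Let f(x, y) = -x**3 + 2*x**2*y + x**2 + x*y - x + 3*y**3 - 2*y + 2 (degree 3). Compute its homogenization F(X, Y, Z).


F(X, Y, Z) = -X**3 + 2*X**2*Y + X**2*Z + X*Y*Z - X*Z**2 + 3*Y**3 - 2*Y*Z**2 + 2*Z**3

deg(f) = 3.
Substitute x = X/Z, y = Y/Z into f, then multiply by Z^3.
  monomial -1·x^3·y^0 ↦ -1·X^3·Y^0·Z^0.
  monomial 2·x^2·y^1 ↦ 2·X^2·Y^1·Z^0.
  monomial 1·x^2·y^0 ↦ 1·X^2·Y^0·Z^1.
  monomial 1·x^1·y^1 ↦ 1·X^1·Y^1·Z^1.
  monomial -1·x^1·y^0 ↦ -1·X^1·Y^0·Z^2.
  monomial 3·x^0·y^3 ↦ 3·X^0·Y^3·Z^0.
  monomial -2·x^0·y^1 ↦ -2·X^0·Y^1·Z^2.
  monomial 2·x^0·y^0 ↦ 2·X^0·Y^0·Z^3.
Collecting: F(X, Y, Z) = -X**3 + 2*X**2*Y + X**2*Z + X*Y*Z - X*Z**2 + 3*Y**3 - 2*Y*Z**2 + 2*Z**3.


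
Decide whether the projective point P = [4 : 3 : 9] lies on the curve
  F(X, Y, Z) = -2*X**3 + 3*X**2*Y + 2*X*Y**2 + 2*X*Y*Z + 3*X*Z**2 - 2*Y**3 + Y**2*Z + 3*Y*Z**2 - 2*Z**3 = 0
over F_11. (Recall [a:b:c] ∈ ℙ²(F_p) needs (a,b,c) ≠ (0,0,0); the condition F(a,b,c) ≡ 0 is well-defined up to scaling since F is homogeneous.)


F(4,3,9) ≡ 2 (mod 11); P is NOT on the curve.

Evaluate F(4, 3, 9) term-by-term (mod 11).
  -2*X**3 ↦ -2·64·1·1 = -128
  3*X**2*Y ↦ 3·16·3·1 = 144
  2*X*Y**2 ↦ 2·4·9·1 = 72
  2*X*Y*Z ↦ 2·4·3·9 = 216
  3*X*Z**2 ↦ 3·4·1·81 = 972
  -2*Y**3 ↦ -2·1·27·1 = -54
  Y**2*Z ↦ 1·1·9·9 = 81
  3*Y*Z**2 ↦ 3·1·3·81 = 729
  -2*Z**3 ↦ -2·1·1·729 = -1458
Sum: F(4, 3, 9) = (-128) + (144) + (72) + (216) + (972) + (-54) + (81) + (729) + (-1458) = 574.
Reducing mod 11: 574 ≡ 2 (mod 11).
Since F(a, b, c) ≡ 2 ≠ 0 (mod 11), P does NOT lie on the curve.


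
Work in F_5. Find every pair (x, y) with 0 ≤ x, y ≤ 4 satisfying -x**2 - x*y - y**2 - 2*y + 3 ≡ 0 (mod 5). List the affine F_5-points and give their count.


Affine F_5-points: {(0, 1), (0, 2), (3, 2), (3, 3), (4, 1), (4, 3)}; count = 6.

For each of the 25 pairs (x, y) ∈ F_5², evaluate f(x, y) mod 5. Record the zeros.
  x = 0: [0↦3, 1↦0, 2↦0, 3↦3, 4↦4]  zeros at y ∈ {1, 2}
  x = 1: [0↦2, 1↦3, 2↦2, 3↦4, 4↦4]  zeros at y ∈ ∅
  x = 2: [0↦4, 1↦4, 2↦2, 3↦3, 4↦2]  zeros at y ∈ ∅
  x = 3: [0↦4, 1↦3, 2↦0, 3↦0, 4↦3]  zeros at y ∈ {2, 3}
  x = 4: [0↦2, 1↦0, 2↦1, 3↦0, 4↦2]  zeros at y ∈ {1, 3}
Collecting zeros: affine points = {(0, 1), (0, 2), (3, 2), (3, 3), (4, 1), (4, 3)}.
Total count |C(F_5)_aff| = 6.


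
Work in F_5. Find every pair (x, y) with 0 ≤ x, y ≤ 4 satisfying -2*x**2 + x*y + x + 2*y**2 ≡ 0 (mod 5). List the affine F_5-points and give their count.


Affine F_5-points: {(0, 0), (1, 3), (1, 4), (3, 0), (3, 1), (4, 4)}; count = 6.

For each of the 25 pairs (x, y) ∈ F_5², evaluate f(x, y) mod 5. Record the zeros.
  x = 0: [0↦0, 1↦2, 2↦3, 3↦3, 4↦2]  zeros at y ∈ {0}
  x = 1: [0↦4, 1↦2, 2↦4, 3↦0, 4↦0]  zeros at y ∈ {3, 4}
  x = 2: [0↦4, 1↦3, 2↦1, 3↦3, 4↦4]  zeros at y ∈ ∅
  x = 3: [0↦0, 1↦0, 2↦4, 3↦2, 4↦4]  zeros at y ∈ {0, 1}
  x = 4: [0↦2, 1↦3, 2↦3, 3↦2, 4↦0]  zeros at y ∈ {4}
Collecting zeros: affine points = {(0, 0), (1, 3), (1, 4), (3, 0), (3, 1), (4, 4)}.
Total count |C(F_5)_aff| = 6.


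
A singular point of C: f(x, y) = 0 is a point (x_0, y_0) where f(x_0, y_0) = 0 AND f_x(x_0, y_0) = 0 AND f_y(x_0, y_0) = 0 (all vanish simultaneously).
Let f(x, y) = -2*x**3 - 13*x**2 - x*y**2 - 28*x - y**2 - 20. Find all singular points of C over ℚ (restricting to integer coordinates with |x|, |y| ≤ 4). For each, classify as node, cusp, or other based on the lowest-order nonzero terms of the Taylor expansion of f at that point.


Singular points: {(-2, 0)}; classification: node.

Compute partial derivatives:
  f_x = -6*x**2 - 26*x - y**2 - 28.
  f_y = -2*x*y - 2*y.
Scan x_0 ∈ {−4, ..., 4}. For each x_0, f_y(x_0, y) is a polynomial in y; find its integer roots y ∈ {−4, ..., 4}, then test f_x and f at those candidates.
  x = -4: f_y(-4, y) = 6*y; vanishes at y ∈ {0}. (-4, 0): f_x = -20 ≠ 0.
  x = -3: f_y(-3, y) = 4*y; vanishes at y ∈ {0}. (-3, 0): f_x = -4 ≠ 0.
  x = -2: f_y(-2, y) = 2*y; vanishes at y ∈ {0}. (-2, 0): f_x = 0, f = 0 — SINGULAR.
  x = -1: f_y(-1, y) = 0; vanishes at y ∈ {-4, -3, -2, -1, 0, 1, 2, 3, 4}. (-1, -4): f_x = -24 ≠ 0; (-1, -3): f_x = -17 ≠ 0; (-1, -2): f_x = -12 ≠ 0; (-1, -1): f_x = -9 ≠ 0; (-1, 0): f_x = -8 ≠ 0; (-1, 1): f_x = -9 ≠ 0; (-1, 2): f_x = -12 ≠ 0; (-1, 3): f_x = -17 ≠ 0; (-1, 4): f_x = -24 ≠ 0.
  x = 0: f_y(0, y) = -2*y; vanishes at y ∈ {0}. (0, 0): f_x = -28 ≠ 0.
  x = 1: f_y(1, y) = -4*y; vanishes at y ∈ {0}. (1, 0): f_x = -60 ≠ 0.
  x = 2: f_y(2, y) = -6*y; vanishes at y ∈ {0}. (2, 0): f_x = -104 ≠ 0.
  x = 3: f_y(3, y) = -8*y; vanishes at y ∈ {0}. (3, 0): f_x = -160 ≠ 0.
  x = 4: f_y(4, y) = -10*y; vanishes at y ∈ {0}. (4, 0): f_x = -228 ≠ 0.
Only singular point on the grid: (-2, 0).
Classify: substitute x = -2 + u, y = 0 + v and expand: f = -2*u**3 - u**2 - u*v**2 + v**2.
No constant or linear terms (consistent with a singular point). Quadratic part: -u**2 + v**2. Cubic part: -2*u**3 - u*v**2.
The quadratic part v**2 - u**2 = (v − u)(v + u) splits into two distinct linear factors, so there are two distinct tangent lines y − 0 = ±(x − -2) — this is a node (ordinary double point).
Classification: node.


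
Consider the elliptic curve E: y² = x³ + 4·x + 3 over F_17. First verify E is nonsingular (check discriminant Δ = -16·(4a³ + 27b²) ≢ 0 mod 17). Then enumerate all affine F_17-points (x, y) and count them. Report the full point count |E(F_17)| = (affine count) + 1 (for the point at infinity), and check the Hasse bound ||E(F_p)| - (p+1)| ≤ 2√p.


Affine points = {(1, 5), (1, 12), (2, 6), (2, 11), (3, 5), (3, 12), (4, 7), (4, 10), (7, 0), (11, 1), (11, 16), (13, 5), (13, 12), (14, 7), (14, 10), (15, 2), (15, 15), (16, 7), (16, 10)}; affine count = 19; |E(F_17)| = 20.

Discriminant check: Δ ∝ 4a³ + 27b² = 4·4³ + 27·3² = 4·64 + 27·9 ≡ 6 (mod 17). Nonzero ⇒ E is nonsingular.
For each x ∈ F_17, compute rhs = x³ + 4·x + 3 mod 17, then count y ∈ F_17 with y² ≡ rhs.
  x = 0: rhs = 3, matching y values: none (0 points).
  x = 1: rhs = 8, matching y values: 5, 12 (2 points).
  x = 2: rhs = 2, matching y values: 6, 11 (2 points).
  x = 3: rhs = 8, matching y values: 5, 12 (2 points).
  x = 4: rhs = 15, matching y values: 7, 10 (2 points).
  x = 5: rhs = 12, matching y values: none (0 points).
  x = 6: rhs = 5, matching y values: none (0 points).
  x = 7: rhs = 0, matching y values: 0 (1 points).
  x = 8: rhs = 3, matching y values: none (0 points).
  x = 9: rhs = 3, matching y values: none (0 points).
  x = 10: rhs = 6, matching y values: none (0 points).
  x = 11: rhs = 1, matching y values: 1, 16 (2 points).
  x = 12: rhs = 11, matching y values: none (0 points).
  x = 13: rhs = 8, matching y values: 5, 12 (2 points).
  x = 14: rhs = 15, matching y values: 7, 10 (2 points).
  x = 15: rhs = 4, matching y values: 2, 15 (2 points).
  x = 16: rhs = 15, matching y values: 7, 10 (2 points).
Total affine count: 19.
Full point count |E(F_17)| = 19 + 1 = 20.
Hasse bound: |20 − (17+1)| = |2| = 2 ≤ 2√17 ≈ 8.2462 ✓.


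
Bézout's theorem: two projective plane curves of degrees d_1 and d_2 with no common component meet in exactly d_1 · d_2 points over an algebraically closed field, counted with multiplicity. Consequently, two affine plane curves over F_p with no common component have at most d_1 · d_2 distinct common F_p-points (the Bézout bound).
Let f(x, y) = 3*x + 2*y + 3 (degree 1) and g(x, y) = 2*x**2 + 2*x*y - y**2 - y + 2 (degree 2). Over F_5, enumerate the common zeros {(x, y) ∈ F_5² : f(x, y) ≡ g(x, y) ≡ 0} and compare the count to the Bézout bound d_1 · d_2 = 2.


Common zeros: {(0, 1), (2, 3)}; count = 2; Bézout bound = 2.

deg(f) = 1, deg(g) = 2, so Bézout bound = 2.
Scan x ∈ F_5. For each x, list the y ∈ F_5 with f(x, y) ≡ 0 and those with g(x, y) ≡ 0 (mod 5); the common zeros in that column are the intersection.
  x = 0: f ≡ 0 at y ∈ {1}; g ≡ 0 at y ∈ {1, 3}; common: {1}.
  x = 1: f ≡ 0 at y ∈ {2}; g ≡ 0 at y ∈ ∅; common: ∅.
  x = 2: f ≡ 0 at y ∈ {3}; g ≡ 0 at y ∈ {0, 3}; common: {3}.
  x = 3: f ≡ 0 at y ∈ {4}; g ≡ 0 at y ∈ {0}; common: ∅.
  x = 4: f ≡ 0 at y ∈ {0}; g ≡ 0 at y ∈ {1}; common: ∅.
Collecting: common zeros = {(0, 1), (2, 3)}, so the count is 2.
Comparison with the Bézout bound: 2 ≤ 2 = deg(f)·deg(g), as expected for curves with no common component (the bound is attained).


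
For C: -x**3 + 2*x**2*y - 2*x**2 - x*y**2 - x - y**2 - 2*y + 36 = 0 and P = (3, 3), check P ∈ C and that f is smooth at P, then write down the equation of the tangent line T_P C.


Tangent line at P: -13*x - 8*y + 63 = 0.

Step 1: f(3, 3) = 0, so P lies on C.
Step 2: partial derivatives
  f_x(x, y) = -3*x**2 + 4*x*y - 4*x - y**2 - 1, f_y(x, y) = 2*x**2 - 2*x*y - 2*y - 2.
  f_x(P) = -13, f_y(P) = -8 (gradient nonzero, so P is smooth).
Step 3: tangent line at P: -13·(x − 3) + -8·(y − 3) = 0.
Expanding: -13*x - 8*y + 63 = 0.


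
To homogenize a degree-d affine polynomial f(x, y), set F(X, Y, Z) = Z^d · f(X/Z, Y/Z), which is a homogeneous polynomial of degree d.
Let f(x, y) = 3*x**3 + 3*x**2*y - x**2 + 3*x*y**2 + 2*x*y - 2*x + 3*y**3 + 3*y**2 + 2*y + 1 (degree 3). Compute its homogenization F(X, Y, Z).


F(X, Y, Z) = 3*X**3 + 3*X**2*Y - X**2*Z + 3*X*Y**2 + 2*X*Y*Z - 2*X*Z**2 + 3*Y**3 + 3*Y**2*Z + 2*Y*Z**2 + Z**3

deg(f) = 3.
Substitute x = X/Z, y = Y/Z into f, then multiply by Z^3.
  monomial 3·x^3·y^0 ↦ 3·X^3·Y^0·Z^0.
  monomial 3·x^2·y^1 ↦ 3·X^2·Y^1·Z^0.
  monomial -1·x^2·y^0 ↦ -1·X^2·Y^0·Z^1.
  monomial 3·x^1·y^2 ↦ 3·X^1·Y^2·Z^0.
  monomial 2·x^1·y^1 ↦ 2·X^1·Y^1·Z^1.
  monomial -2·x^1·y^0 ↦ -2·X^1·Y^0·Z^2.
  monomial 3·x^0·y^3 ↦ 3·X^0·Y^3·Z^0.
  monomial 3·x^0·y^2 ↦ 3·X^0·Y^2·Z^1.
  monomial 2·x^0·y^1 ↦ 2·X^0·Y^1·Z^2.
  monomial 1·x^0·y^0 ↦ 1·X^0·Y^0·Z^3.
Collecting: F(X, Y, Z) = 3*X**3 + 3*X**2*Y - X**2*Z + 3*X*Y**2 + 2*X*Y*Z - 2*X*Z**2 + 3*Y**3 + 3*Y**2*Z + 2*Y*Z**2 + Z**3.


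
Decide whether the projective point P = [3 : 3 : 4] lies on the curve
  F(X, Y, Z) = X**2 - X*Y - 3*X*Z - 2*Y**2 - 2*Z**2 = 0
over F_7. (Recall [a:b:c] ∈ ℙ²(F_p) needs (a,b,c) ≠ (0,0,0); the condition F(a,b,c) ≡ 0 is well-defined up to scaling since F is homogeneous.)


F(3,3,4) ≡ 5 (mod 7); P is NOT on the curve.

Evaluate F(3, 3, 4) term-by-term (mod 7).
  X**2 ↦ 1·9·1·1 = 9
  -X*Y ↦ -1·3·3·1 = -9
  -3*X*Z ↦ -3·3·1·4 = -36
  -2*Y**2 ↦ -2·1·9·1 = -18
  -2*Z**2 ↦ -2·1·1·16 = -32
Sum: F(3, 3, 4) = (9) + (-9) + (-36) + (-18) + (-32) = -86.
Reducing mod 7: -86 ≡ 5 (mod 7).
Since F(a, b, c) ≡ 5 ≠ 0 (mod 7), P does NOT lie on the curve.


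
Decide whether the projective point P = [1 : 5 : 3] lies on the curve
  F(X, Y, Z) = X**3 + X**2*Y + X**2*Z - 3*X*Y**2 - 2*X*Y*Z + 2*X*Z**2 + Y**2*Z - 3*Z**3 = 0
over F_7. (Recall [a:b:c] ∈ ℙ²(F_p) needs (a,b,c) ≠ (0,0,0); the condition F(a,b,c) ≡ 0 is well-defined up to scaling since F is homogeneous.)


F(1,5,3) ≡ 0 (mod 7); P is on the curve.

Evaluate F(1, 5, 3) term-by-term (mod 7).
  X**3 ↦ 1·1·1·1 = 1
  X**2*Y ↦ 1·1·5·1 = 5
  X**2*Z ↦ 1·1·1·3 = 3
  -3*X*Y**2 ↦ -3·1·25·1 = -75
  -2*X*Y*Z ↦ -2·1·5·3 = -30
  2*X*Z**2 ↦ 2·1·1·9 = 18
  Y**2*Z ↦ 1·1·25·3 = 75
  -3*Z**3 ↦ -3·1·1·27 = -81
Sum: F(1, 5, 3) = (1) + (5) + (3) + (-75) + (-30) + (18) + (75) + (-81) = -84.
Reducing mod 7: -84 ≡ 0 (mod 7).
Since F(a, b, c) ≡ 0 (mod 7), P lies on the curve.


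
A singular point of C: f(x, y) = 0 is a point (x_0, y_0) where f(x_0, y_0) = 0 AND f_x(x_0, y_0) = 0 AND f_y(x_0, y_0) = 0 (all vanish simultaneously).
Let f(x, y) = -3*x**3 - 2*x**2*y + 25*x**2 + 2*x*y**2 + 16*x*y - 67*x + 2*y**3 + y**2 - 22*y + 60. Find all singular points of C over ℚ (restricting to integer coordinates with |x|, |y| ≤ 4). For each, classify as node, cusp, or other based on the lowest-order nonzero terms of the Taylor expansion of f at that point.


Singular points: {(3, -1)}; classification: cusp.

Compute partial derivatives:
  f_x = -9*x**2 - 4*x*y + 50*x + 2*y**2 + 16*y - 67.
  f_y = -2*x**2 + 4*x*y + 16*x + 6*y**2 + 2*y - 22.
Scan x_0 ∈ {−4, ..., 4}. For each x_0, f_y(x_0, y) is a polynomial in y; find its integer roots y ∈ {−4, ..., 4}, then test f_x and f at those candidates.
  x = -4: f_y(-4, y) = 6*y**2 - 14*y - 118; no integer root y with |y| ≤ 4.
  x = -3: f_y(-3, y) = 6*y**2 - 10*y - 88; no integer root y with |y| ≤ 4.
  x = -2: f_y(-2, y) = 6*y**2 - 6*y - 62; no integer root y with |y| ≤ 4.
  x = -1: f_y(-1, y) = 6*y**2 - 2*y - 40; no integer root y with |y| ≤ 4.
  x = 0: f_y(0, y) = 6*y**2 + 2*y - 22; no integer root y with |y| ≤ 4.
  x = 1: f_y(1, y) = 6*y**2 + 6*y - 8; no integer root y with |y| ≤ 4.
  x = 2: f_y(2, y) = 6*y**2 + 10*y + 2; no integer root y with |y| ≤ 4.
  x = 3: f_y(3, y) = 6*y**2 + 14*y + 8; vanishes at y ∈ {-1}. (3, -1): f_x = 0, f = 0 — SINGULAR.
  x = 4: f_y(4, y) = 6*y**2 + 18*y + 10; no integer root y with |y| ≤ 4.
Only singular point on the grid: (3, -1).
Classify: substitute x = 3 + u, y = -1 + v and expand: f = -3*u**3 - 2*u**2*v + 2*u*v**2 + 2*v**3 + v**2.
No constant or linear terms (consistent with a singular point). Quadratic part: v**2. Cubic part: -3*u**3 - 2*u**2*v + 2*u*v**2 + 2*v**3.
The quadratic part v**2 is a perfect square, so there is a single (double) tangent line v = 0, i.e. y = -1. Restricting the cubic part to that line (v = 0) leaves -3*u**3 ≠ 0, so f is not divisible by v and the branch is v² ≈ 3*u**3 to lowest order — this is a cusp.
Classification: cusp.


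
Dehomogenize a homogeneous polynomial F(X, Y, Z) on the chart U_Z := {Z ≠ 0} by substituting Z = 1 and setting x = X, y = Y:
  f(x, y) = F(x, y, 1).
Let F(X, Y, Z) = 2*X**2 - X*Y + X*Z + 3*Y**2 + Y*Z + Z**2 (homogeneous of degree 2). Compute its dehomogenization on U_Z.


f(x, y) = 2*x**2 - x*y + x + 3*y**2 + y + 1

On U_Z we set Z = 1. Each monomial c·X^i·Y^j·Z^k in F becomes c·x^i·y^j·1^k = c·x^i·y^j.
Substituting Z = 1: F(X, Y, 1) = 2*x**2 - x*y + x + 3*y**2 + y + 1.
Note: deg(f) ≤ deg(F) = 2; strict inequality happens when F is divisible by Z (lost terms).


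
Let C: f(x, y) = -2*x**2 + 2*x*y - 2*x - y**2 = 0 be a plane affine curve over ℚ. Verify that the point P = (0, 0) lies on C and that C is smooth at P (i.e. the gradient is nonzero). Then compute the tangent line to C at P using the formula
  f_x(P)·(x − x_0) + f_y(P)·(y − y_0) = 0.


Tangent line at P: -2*x = 0.

Step 1: f(0, 0) = 0, so P lies on C.
Step 2: partial derivatives
  f_x(x, y) = -4*x + 2*y - 2, f_y(x, y) = 2*x - 2*y.
  f_x(P) = -2, f_y(P) = 0 (gradient nonzero, so P is smooth).
Step 3: tangent line at P: -2·(x − 0) + 0·(y − 0) = 0.
Expanding: -2*x = 0.


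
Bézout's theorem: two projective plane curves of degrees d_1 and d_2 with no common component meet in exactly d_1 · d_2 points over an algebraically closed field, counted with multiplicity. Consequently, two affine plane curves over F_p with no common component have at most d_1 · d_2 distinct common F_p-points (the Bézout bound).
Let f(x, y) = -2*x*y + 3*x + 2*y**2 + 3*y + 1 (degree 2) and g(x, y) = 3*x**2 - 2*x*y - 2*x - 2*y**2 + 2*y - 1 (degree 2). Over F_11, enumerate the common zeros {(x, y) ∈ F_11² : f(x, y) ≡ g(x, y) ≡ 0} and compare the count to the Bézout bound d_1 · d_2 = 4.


Common zeros: {(7, 0)}; count = 1; Bézout bound = 4.

deg(f) = 2, deg(g) = 2, so Bézout bound = 4.
Scan x ∈ F_11. For each x, list the y ∈ F_11 with f(x, y) ≡ 0 and those with g(x, y) ≡ 0 (mod 11); the common zeros in that column are the intersection.
  x = 0: f ≡ 0 at y ∈ {5, 10}; g ≡ 0 at y ∈ ∅; common: ∅.
  x = 1: f ≡ 0 at y ∈ ∅; g ≡ 0 at y ∈ {0}; common: ∅.
  x = 2: f ≡ 0 at y ∈ {3}; g ≡ 0 at y ∈ {4, 6}; common: ∅.
  x = 3: f ≡ 0 at y ∈ ∅; g ≡ 0 at y ∈ {10}; common: ∅.
  x = 4: f ≡ 0 at y ∈ {2, 6}; g ≡ 0 at y ∈ ∅; common: ∅.
  x = 5: f ≡ 0 at y ∈ {1, 8}; g ≡ 0 at y ∈ {3, 4}; common: ∅.
  x = 6: f ≡ 0 at y ∈ ∅; g ≡ 0 at y ∈ ∅; common: ∅.
  x = 7: f ≡ 0 at y ∈ {0}; g ≡ 0 at y ∈ {0, 5}; common: {0}.
  x = 8: f ≡ 0 at y ∈ ∅; g ≡ 0 at y ∈ {5, 10}; common: ∅.
  x = 9: f ≡ 0 at y ∈ {4, 9}; g ≡ 0 at y ∈ ∅; common: ∅.
  x = 10: f ≡ 0 at y ∈ ∅; g ≡ 0 at y ∈ {6, 7}; common: ∅.
Collecting: common zeros = {(7, 0)}, so the count is 1.
Comparison with the Bézout bound: 1 ≤ 4 = deg(f)·deg(g), as expected for curves with no common component (the affine F_11-count falls short of the bound because intersections may lie at infinity, over extension fields, or carry multiplicity).
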